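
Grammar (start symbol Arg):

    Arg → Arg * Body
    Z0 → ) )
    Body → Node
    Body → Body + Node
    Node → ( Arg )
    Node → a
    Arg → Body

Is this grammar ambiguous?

(Z0 is unreachable from Arg, so its rules don't affect L(Arg).) Arg → Arg * Body | Body  ;  Body → Body + Node | Node  — a left-associative chain with Node at the bottom. Each string factors uniquely by precedence.

Unambiguous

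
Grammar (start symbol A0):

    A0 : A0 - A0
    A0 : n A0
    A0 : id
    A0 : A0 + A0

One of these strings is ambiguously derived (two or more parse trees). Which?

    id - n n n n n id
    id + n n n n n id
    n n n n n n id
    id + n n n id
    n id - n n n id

id - n n n n n id: 1 tree
id + n n n n n id: 1 tree
n n n n n n id: 1 tree
id + n n n id: 1 tree
n id - n n n id: 2 trees

n id - n n n id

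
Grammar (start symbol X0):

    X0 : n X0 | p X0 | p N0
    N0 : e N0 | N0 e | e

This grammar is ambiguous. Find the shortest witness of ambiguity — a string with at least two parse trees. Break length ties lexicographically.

length 2: no string has ≥2 trees
length 3: p e e has 2 parse trees

Two derivations of p e e:
  X0 ⇒ p N0 ⇒ p e N0 ⇒ p e e
  X0 ⇒ p N0 ⇒ p N0 e ⇒ p e e

p e e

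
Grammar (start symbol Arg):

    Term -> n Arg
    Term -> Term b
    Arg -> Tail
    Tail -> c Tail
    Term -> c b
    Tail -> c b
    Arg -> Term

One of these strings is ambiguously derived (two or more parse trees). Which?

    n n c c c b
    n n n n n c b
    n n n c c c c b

n n n n n c b

n n c c c b: 1 tree
n n n n n c b: 2 trees
n n n c c c c b: 1 tree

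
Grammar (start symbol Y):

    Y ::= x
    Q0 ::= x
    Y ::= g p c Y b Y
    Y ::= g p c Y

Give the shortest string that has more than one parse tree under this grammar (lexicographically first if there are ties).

g p c g p c x b x

length 1: no string has ≥2 trees
length 4: no string has ≥2 trees
length 6: no string has ≥2 trees
length 7: no string has ≥2 trees
length 9: g p c g p c x b x has 2 parse trees

Two derivations of g p c g p c x b x:
  Y ⇒ g p c Y b Y ⇒ g p c g p c Y b Y ⇒ g p c g p c x b Y ⇒ g p c g p c x b x
  Y ⇒ g p c Y ⇒ g p c g p c Y b Y ⇒ g p c g p c x b Y ⇒ g p c g p c x b x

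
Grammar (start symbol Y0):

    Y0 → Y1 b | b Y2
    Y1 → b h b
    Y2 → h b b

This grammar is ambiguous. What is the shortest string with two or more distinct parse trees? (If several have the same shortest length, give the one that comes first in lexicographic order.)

length 4: b h b b has 2 parse trees

Two derivations of b h b b:
  Y0 ⇒ Y1 b ⇒ b h b b
  Y0 ⇒ b Y2 ⇒ b h b b

b h b b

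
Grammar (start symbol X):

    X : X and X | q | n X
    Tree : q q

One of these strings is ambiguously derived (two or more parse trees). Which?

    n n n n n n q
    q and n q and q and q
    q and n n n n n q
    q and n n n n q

q and n q and q and q

n n n n n n q: 1 tree
q and n q and q and q: 9 trees
q and n n n n n q: 1 tree
q and n n n n q: 1 tree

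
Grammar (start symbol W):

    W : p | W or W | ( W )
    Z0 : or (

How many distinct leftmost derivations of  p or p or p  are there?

2

Parse trees for p or p or p:
  [W [W p] or [W [W p] or [W p]]]
  [W [W [W p] or [W p]] or [W p]]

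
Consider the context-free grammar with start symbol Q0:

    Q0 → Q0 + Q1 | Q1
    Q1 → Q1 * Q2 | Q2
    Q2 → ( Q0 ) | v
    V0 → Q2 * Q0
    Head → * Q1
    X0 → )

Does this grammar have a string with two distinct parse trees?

Unambiguous

(V0, Head, X0 are unreachable from Q0, so their rules don't affect L(Q0).) Q0 → Q0 + Q1 | Q1  ;  Q1 → Q1 * Q2 | Q2  — a left-associative chain with Q2 at the bottom. Each string factors uniquely by precedence.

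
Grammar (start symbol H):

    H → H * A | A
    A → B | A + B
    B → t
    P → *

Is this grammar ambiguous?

Unambiguous

(P is unreachable from H, so its rules don't affect L(H).) The grammar is stratified — H handles '*' (left-recursive), A handles '+', B atoms. Each operator has a fixed associativity and precedence level, so every string has one parse.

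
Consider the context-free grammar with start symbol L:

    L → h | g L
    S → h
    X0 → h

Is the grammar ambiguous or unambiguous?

Unambiguous

(S, X0 are unreachable from L, so their rules don't affect L(L).) Each reachable nonterminal has at most one production per leading terminal, and all productions are right-linear; the derivation is determined token-by-token.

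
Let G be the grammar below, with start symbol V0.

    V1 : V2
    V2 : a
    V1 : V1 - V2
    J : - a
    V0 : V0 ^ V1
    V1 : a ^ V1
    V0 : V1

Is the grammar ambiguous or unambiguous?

Witness: a ^ a

Derivation 1: V0 ⇒ V0 ^ V1 ⇒ V1 ^ V1 ⇒ V2 ^ V1 ⇒ a ^ V1 ⇒ a ^ V2 ⇒ a ^ a
Derivation 2: V0 ⇒ V1 ⇒ a ^ V1 ⇒ a ^ V2 ⇒ a ^ a

Two distinct leftmost derivations for the same string.

Ambiguous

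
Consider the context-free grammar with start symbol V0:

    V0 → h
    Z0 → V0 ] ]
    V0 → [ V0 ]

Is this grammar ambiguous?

(Z0 is unreachable from V0, so its rules don't affect L(V0).) Each string is a nest of matched brackets around a single atom. An opening bracket forces the recursive rule; an atom forces the base rule.

Unambiguous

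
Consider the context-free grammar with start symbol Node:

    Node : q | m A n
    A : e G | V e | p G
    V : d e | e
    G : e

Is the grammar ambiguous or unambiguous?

Witness: m e e n

Derivation 1: Node ⇒ m A n ⇒ m e G n ⇒ m e e n
Derivation 2: Node ⇒ m A n ⇒ m V e n ⇒ m e e n

Two distinct leftmost derivations for the same string.

Ambiguous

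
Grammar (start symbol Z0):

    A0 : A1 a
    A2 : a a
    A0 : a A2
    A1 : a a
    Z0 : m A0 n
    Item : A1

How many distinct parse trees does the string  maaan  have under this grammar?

Parse trees for maaan:
  [Z0 m [A0 [A1 a a] a] n]
  [Z0 m [A0 a [A2 a a]] n]

2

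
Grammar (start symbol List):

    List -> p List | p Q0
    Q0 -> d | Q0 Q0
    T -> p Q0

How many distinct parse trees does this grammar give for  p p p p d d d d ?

Parse trees for p p p p d d d d:
  [List p [List p [List p [List p [Q0 [Q0 d] [Q0 [Q0 d] [Q0 [Q0 d] [Q0 d]]]]]]]]
  [List p [List p [List p [List p [Q0 [Q0 d] [Q0 [Q0 [Q0 d] [Q0 d]] [Q0 d]]]]]]]
  [List p [List p [List p [List p [Q0 [Q0 [Q0 d] [Q0 d]] [Q0 [Q0 d] [Q0 d]]]]]]]
  [List p [List p [List p [List p [Q0 [Q0 [Q0 d] [Q0 [Q0 d] [Q0 d]]] [Q0 d]]]]]]
  [List p [List p [List p [List p [Q0 [Q0 [Q0 [Q0 d] [Q0 d]] [Q0 d]] [Q0 d]]]]]]

5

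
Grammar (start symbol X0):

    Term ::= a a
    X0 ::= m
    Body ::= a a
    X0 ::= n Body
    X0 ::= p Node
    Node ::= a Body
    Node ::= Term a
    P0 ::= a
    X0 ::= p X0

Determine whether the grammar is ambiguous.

Witness: p a a a

Derivation 1: X0 ⇒ p Node ⇒ p a Body ⇒ p a a a
Derivation 2: X0 ⇒ p Node ⇒ p Term a ⇒ p a a a

Two distinct leftmost derivations for the same string.

Ambiguous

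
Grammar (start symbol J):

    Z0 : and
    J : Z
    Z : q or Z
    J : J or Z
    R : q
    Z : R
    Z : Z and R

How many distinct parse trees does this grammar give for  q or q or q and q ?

7

Parse trees for q or q or q and q:
  [J [Z q or [Z q or [Z [Z [R q]] and [R q]]]]]
  [J [Z q or [Z [Z q or [Z [R q]]] and [R q]]]]
  [J [Z [Z q or [Z q or [Z [R q]]]] and [R q]]]
  [J [J [Z [R q]]] or [Z q or [Z [Z [R q]] and [R q]]]]
  [J [J [Z [R q]]] or [Z [Z q or [Z [R q]]] and [R q]]]
  [J [J [Z q or [Z [R q]]]] or [Z [Z [R q]] and [R q]]]
  [J [J [J [Z [R q]]] or [Z [R q]]] or [Z [Z [R q]] and [R q]]]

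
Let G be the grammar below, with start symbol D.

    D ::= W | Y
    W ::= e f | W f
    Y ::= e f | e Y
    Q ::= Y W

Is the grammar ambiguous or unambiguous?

Witness: e f

Derivation 1: D ⇒ W ⇒ e f
Derivation 2: D ⇒ Y ⇒ e f

Two distinct leftmost derivations for the same string.

Ambiguous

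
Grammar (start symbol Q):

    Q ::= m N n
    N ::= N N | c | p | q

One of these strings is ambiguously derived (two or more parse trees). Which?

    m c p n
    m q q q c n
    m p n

m c p n: 1 tree
m q q q c n: 5 trees
m p n: 1 tree

m q q q c n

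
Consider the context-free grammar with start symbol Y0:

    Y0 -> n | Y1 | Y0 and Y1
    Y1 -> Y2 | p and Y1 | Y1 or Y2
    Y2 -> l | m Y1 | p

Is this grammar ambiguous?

Witness: p and l

Derivation 1: Y0 ⇒ Y1 ⇒ p and Y1 ⇒ p and Y2 ⇒ p and l
Derivation 2: Y0 ⇒ Y0 and Y1 ⇒ Y1 and Y1 ⇒ Y2 and Y1 ⇒ p and Y1 ⇒ p and Y2 ⇒ p and l

Two distinct leftmost derivations for the same string.

Ambiguous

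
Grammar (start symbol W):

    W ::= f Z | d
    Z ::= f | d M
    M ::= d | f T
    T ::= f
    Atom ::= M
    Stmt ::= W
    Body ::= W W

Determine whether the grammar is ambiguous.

Unambiguous

(Atom, Stmt, Body are unreachable from W, so their rules don't affect L(W).) Each reachable nonterminal has at most one production per leading terminal, and all productions are right-linear; the derivation is determined token-by-token.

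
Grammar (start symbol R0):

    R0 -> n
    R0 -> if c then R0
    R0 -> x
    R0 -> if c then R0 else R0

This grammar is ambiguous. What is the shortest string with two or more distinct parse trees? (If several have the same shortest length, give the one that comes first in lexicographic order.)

if c then if c then n else n

length 1: no string has ≥2 trees
length 4: no string has ≥2 trees
length 6: no string has ≥2 trees
length 7: no string has ≥2 trees
length 9: if c then if c then n else n has 2 parse trees

Two derivations of if c then if c then n else n:
  R0 ⇒ if c then R0 ⇒ if c then if c then R0 else R0 ⇒ if c then if c then n else R0 ⇒ if c then if c then n else n
  R0 ⇒ if c then R0 else R0 ⇒ if c then if c then R0 else R0 ⇒ if c then if c then n else R0 ⇒ if c then if c then n else n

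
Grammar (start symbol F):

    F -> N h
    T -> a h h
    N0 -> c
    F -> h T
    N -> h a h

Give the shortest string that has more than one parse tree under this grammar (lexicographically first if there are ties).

h a h h

length 4: h a h h has 2 parse trees

Two derivations of h a h h:
  F ⇒ N h ⇒ h a h h
  F ⇒ h T ⇒ h a h h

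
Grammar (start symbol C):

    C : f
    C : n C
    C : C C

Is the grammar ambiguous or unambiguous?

Witness: f f f

Derivation 1: C ⇒ C C ⇒ f C ⇒ f C C ⇒ f f C ⇒ f f f
Derivation 2: C ⇒ C C ⇒ C C C ⇒ f C C ⇒ f f C ⇒ f f f

Two distinct leftmost derivations for the same string.

Ambiguous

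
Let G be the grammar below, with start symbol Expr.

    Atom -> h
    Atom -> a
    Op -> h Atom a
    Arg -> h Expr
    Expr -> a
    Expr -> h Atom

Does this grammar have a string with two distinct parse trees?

Unambiguous

(Arg, Op are unreachable from Expr, so their rules don't affect L(Expr).) Each reachable nonterminal has at most one production per leading terminal, and all productions are right-linear; the derivation is determined token-by-token.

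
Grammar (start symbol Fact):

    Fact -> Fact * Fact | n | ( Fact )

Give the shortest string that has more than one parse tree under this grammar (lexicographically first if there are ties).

length 1: no string has ≥2 trees
length 3: no string has ≥2 trees
length 5: n * n * n has 2 parse trees

Two derivations of n * n * n:
  Fact ⇒ Fact * Fact ⇒ Fact * Fact * Fact ⇒ n * Fact * Fact ⇒ n * n * Fact ⇒ n * n * n
  Fact ⇒ Fact * Fact ⇒ n * Fact ⇒ n * Fact * Fact ⇒ n * n * Fact ⇒ n * n * n

n * n * n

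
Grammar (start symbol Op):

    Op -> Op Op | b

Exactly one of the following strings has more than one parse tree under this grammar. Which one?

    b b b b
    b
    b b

b b b b

b b b b: 5 trees
b: 1 tree
b b: 1 tree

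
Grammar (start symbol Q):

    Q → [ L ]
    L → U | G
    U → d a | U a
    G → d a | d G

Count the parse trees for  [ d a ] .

2

Parse trees for [ d a ]:
  [Q [ [L [U d a]] ]]
  [Q [ [L [G d a]] ]]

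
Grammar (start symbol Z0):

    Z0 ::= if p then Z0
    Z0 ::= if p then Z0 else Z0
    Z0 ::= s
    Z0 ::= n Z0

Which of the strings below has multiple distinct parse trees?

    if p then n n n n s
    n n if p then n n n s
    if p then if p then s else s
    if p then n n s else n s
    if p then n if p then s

if p then n n n n s: 1 tree
n n if p then n n n s: 1 tree
if p then if p then s else s: 2 trees
if p then n n s else n s: 1 tree
if p then n if p then s: 1 tree

if p then if p then s else s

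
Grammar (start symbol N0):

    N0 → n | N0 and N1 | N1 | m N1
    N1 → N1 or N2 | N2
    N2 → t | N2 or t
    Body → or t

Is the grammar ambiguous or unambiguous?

Ambiguous

Witness: t or t

Derivation 1: N0 ⇒ N1 ⇒ N1 or N2 ⇒ N2 or N2 ⇒ t or N2 ⇒ t or t
Derivation 2: N0 ⇒ N1 ⇒ N2 ⇒ N2 or t ⇒ t or t

Two distinct leftmost derivations for the same string.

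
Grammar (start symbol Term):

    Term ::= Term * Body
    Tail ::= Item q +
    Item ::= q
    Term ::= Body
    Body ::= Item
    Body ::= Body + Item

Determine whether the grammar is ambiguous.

Unambiguous

Only Term, Body, Item are reachable from Term; ignoring the rest: This is a standard precedence ladder (Term over Body over Item), with each level left-recursive on its own operator ('*' at Term, '+' at Body). That structure is LR(1), hence unambiguous.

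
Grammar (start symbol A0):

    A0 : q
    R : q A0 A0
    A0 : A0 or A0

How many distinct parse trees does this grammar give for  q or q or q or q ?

5

Parse trees for q or q or q or q:
  [A0 [A0 q] or [A0 [A0 q] or [A0 [A0 q] or [A0 q]]]]
  [A0 [A0 q] or [A0 [A0 [A0 q] or [A0 q]] or [A0 q]]]
  [A0 [A0 [A0 q] or [A0 q]] or [A0 [A0 q] or [A0 q]]]
  [A0 [A0 [A0 q] or [A0 [A0 q] or [A0 q]]] or [A0 q]]
  [A0 [A0 [A0 [A0 q] or [A0 q]] or [A0 q]] or [A0 q]]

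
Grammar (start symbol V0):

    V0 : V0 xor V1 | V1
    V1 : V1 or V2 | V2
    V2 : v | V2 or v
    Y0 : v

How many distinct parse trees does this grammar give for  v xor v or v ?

Parse trees for v xor v or v:
  [V0 [V0 [V1 [V2 v]]] xor [V1 [V1 [V2 v]] or [V2 v]]]
  [V0 [V0 [V1 [V2 v]]] xor [V1 [V2 [V2 v] or v]]]

2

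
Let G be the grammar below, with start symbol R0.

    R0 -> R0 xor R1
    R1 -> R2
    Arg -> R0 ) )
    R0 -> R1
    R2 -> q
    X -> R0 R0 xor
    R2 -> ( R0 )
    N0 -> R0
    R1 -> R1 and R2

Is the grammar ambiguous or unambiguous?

Unambiguous

Only R0, R1, R2 are reachable from R0; ignoring the rest: This is a standard precedence ladder (R0 over R1 over R2), with each level left-recursive on its own operator ('xor' at R0, 'and' at R1). That structure is LR(1), hence unambiguous.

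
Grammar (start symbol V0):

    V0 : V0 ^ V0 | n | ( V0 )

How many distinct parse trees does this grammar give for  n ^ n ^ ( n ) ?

2

Parse trees for n ^ n ^ ( n ):
  [V0 [V0 n] ^ [V0 [V0 n] ^ [V0 ( [V0 n] )]]]
  [V0 [V0 [V0 n] ^ [V0 n]] ^ [V0 ( [V0 n] )]]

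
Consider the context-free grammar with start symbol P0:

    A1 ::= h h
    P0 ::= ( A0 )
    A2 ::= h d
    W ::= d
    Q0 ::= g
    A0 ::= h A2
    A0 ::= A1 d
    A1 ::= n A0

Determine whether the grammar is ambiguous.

Witness: ( h h d )

Derivation 1: P0 ⇒ ( A0 ) ⇒ ( h A2 ) ⇒ ( h h d )
Derivation 2: P0 ⇒ ( A0 ) ⇒ ( A1 d ) ⇒ ( h h d )

Two distinct leftmost derivations for the same string.

Ambiguous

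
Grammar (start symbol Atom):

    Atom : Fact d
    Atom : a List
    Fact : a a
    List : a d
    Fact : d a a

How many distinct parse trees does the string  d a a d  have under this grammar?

1

Parse trees for d a a d:
  [Atom [Fact d a a] d]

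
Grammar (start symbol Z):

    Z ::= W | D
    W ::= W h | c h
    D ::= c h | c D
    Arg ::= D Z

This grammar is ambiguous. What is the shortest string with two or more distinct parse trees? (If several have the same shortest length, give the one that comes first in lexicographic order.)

length 2: c h has 2 parse trees

Two derivations of c h:
  Z ⇒ W ⇒ c h
  Z ⇒ D ⇒ c h

c h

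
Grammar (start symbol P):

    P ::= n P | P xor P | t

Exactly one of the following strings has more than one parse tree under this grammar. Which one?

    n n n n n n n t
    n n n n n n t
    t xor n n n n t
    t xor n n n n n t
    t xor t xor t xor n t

t xor t xor t xor n t

n n n n n n n t: 1 tree
n n n n n n t: 1 tree
t xor n n n n t: 1 tree
t xor n n n n n t: 1 tree
t xor t xor t xor n t: 5 trees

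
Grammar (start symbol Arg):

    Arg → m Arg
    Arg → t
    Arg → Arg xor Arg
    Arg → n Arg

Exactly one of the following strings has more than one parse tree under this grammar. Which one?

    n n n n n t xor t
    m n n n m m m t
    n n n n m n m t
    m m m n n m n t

n n n n n t xor t: 6 trees
m n n n m m m t: 1 tree
n n n n m n m t: 1 tree
m m m n n m n t: 1 tree

n n n n n t xor t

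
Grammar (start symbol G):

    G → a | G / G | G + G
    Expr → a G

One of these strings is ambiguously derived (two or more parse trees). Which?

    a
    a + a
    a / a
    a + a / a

a + a / a

a: 1 tree
a + a: 1 tree
a / a: 1 tree
a + a / a: 2 trees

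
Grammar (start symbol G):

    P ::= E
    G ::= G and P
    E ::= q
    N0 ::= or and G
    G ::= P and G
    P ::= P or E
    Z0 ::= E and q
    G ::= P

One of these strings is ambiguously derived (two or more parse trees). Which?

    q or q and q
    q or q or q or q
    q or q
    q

q or q and q

q or q and q: 2 trees
q or q or q or q: 1 tree
q or q: 1 tree
q: 1 tree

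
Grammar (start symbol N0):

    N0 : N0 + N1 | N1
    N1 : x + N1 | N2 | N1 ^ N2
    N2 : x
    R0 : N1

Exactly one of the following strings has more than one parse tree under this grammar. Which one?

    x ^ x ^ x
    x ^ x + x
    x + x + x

x + x + x

x ^ x ^ x: 1 tree
x ^ x + x: 1 tree
x + x + x: 4 trees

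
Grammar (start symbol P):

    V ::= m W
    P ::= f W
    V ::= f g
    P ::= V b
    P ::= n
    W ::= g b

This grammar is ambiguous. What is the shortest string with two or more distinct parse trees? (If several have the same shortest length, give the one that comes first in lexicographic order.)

length 1: no string has ≥2 trees
length 3: f g b has 2 parse trees

Two derivations of f g b:
  P ⇒ f W ⇒ f g b
  P ⇒ V b ⇒ f g b

f g b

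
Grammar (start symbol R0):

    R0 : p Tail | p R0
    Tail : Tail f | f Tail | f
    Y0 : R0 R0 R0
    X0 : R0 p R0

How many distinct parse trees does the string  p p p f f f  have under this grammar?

4

Parse trees for p p p f f f:
  [R0 p [R0 p [R0 p [Tail [Tail [Tail f] f] f]]]]
  [R0 p [R0 p [R0 p [Tail [Tail f [Tail f]] f]]]]
  [R0 p [R0 p [R0 p [Tail f [Tail [Tail f] f]]]]]
  [R0 p [R0 p [R0 p [Tail f [Tail f [Tail f]]]]]]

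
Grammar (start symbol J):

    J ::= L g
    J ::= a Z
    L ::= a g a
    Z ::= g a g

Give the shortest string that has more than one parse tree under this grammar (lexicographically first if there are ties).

a g a g

length 4: a g a g has 2 parse trees

Two derivations of a g a g:
  J ⇒ L g ⇒ a g a g
  J ⇒ a Z ⇒ a g a g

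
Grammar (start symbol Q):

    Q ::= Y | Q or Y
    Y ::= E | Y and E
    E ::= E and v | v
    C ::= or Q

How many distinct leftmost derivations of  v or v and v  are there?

Parse trees for v or v and v:
  [Q [Q [Y [E v]]] or [Y [E [E v] and v]]]
  [Q [Q [Y [E v]]] or [Y [Y [E v]] and [E v]]]

2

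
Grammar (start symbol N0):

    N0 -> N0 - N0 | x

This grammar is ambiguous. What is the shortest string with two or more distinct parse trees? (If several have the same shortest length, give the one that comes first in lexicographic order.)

length 1: no string has ≥2 trees
length 3: no string has ≥2 trees
length 5: x - x - x has 2 parse trees

Two derivations of x - x - x:
  N0 ⇒ N0 - N0 ⇒ N0 - N0 - N0 ⇒ x - N0 - N0 ⇒ x - x - N0 ⇒ x - x - x
  N0 ⇒ N0 - N0 ⇒ x - N0 ⇒ x - N0 - N0 ⇒ x - x - N0 ⇒ x - x - x

x - x - x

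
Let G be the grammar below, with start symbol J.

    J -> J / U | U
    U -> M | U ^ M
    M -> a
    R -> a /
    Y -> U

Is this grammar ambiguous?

Unambiguous

(R, Y are unreachable from J, so their rules don't affect L(J).) This is a standard precedence ladder (J over U over M), with each level left-recursive on its own operator ('/' at J, '^' at U). That structure is LR(1), hence unambiguous.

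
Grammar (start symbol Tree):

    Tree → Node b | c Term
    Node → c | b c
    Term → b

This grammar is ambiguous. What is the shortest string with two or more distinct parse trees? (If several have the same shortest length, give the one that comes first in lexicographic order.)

length 2: c b has 2 parse trees

Two derivations of c b:
  Tree ⇒ Node b ⇒ c b
  Tree ⇒ c Term ⇒ c b

c b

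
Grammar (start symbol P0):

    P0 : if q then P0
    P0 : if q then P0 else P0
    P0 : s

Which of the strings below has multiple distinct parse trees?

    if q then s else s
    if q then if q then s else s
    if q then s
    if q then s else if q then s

if q then s else s: 1 tree
if q then if q then s else s: 2 trees
if q then s: 1 tree
if q then s else if q then s: 1 tree

if q then if q then s else s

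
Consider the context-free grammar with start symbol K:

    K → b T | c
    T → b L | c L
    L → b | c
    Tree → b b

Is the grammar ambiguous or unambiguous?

Only K, T, L are reachable from K; ignoring the rest: Restricted to the reachable nonterminals, every rule has the form A → t or A → t B, and no two rules for the same A share a first terminal. The grammar encodes a DFA — one run per string.

Unambiguous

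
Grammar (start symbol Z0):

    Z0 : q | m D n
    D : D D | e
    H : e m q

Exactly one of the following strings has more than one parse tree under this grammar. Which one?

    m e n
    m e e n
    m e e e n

m e n: 1 tree
m e e n: 1 tree
m e e e n: 2 trees

m e e e n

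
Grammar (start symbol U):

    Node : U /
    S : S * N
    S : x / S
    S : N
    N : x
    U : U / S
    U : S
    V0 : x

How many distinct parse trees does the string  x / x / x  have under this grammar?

4

Parse trees for x / x / x:
  [U [U [S [N x]]] / [S x / [S [N x]]]]
  [U [U [U [S [N x]]] / [S [N x]]] / [S [N x]]]
  [U [U [S x / [S [N x]]]] / [S [N x]]]
  [U [S x / [S x / [S [N x]]]]]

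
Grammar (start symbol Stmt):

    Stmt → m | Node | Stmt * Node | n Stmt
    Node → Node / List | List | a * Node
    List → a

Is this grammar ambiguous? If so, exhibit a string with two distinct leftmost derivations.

Witness: a * a

Derivation 1: Stmt ⇒ Node ⇒ a * Node ⇒ a * List ⇒ a * a
Derivation 2: Stmt ⇒ Stmt * Node ⇒ Node * Node ⇒ List * Node ⇒ a * Node ⇒ a * List ⇒ a * a

Two distinct leftmost derivations for the same string.

Ambiguous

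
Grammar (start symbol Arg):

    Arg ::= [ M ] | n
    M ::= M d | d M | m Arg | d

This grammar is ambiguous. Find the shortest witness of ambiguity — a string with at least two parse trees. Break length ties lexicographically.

length 1: no string has ≥2 trees
length 3: no string has ≥2 trees
length 4: [ d d ] has 2 parse trees

Two derivations of [ d d ]:
  Arg ⇒ [ M ] ⇒ [ M d ] ⇒ [ d d ]
  Arg ⇒ [ M ] ⇒ [ d M ] ⇒ [ d d ]

[ d d ]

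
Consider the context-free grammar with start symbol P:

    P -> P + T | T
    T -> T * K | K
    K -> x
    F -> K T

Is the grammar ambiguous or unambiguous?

Only P, T, K are reachable from P; ignoring the rest: P → P + T | T  ;  T → T * K | K  — a left-associative chain with K at the bottom. Each string factors uniquely by precedence.

Unambiguous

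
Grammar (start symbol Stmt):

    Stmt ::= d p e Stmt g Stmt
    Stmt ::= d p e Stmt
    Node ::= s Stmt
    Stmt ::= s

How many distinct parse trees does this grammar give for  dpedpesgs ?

2

Parse trees for dpedpesgs:
  [Stmt d p e [Stmt d p e [Stmt s]] g [Stmt s]]
  [Stmt d p e [Stmt d p e [Stmt s] g [Stmt s]]]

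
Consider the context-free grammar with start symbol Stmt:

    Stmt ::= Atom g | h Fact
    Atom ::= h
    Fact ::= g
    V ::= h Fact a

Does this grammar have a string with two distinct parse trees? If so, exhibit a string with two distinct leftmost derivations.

Ambiguous

Witness: h g

Derivation 1: Stmt ⇒ Atom g ⇒ h g
Derivation 2: Stmt ⇒ h Fact ⇒ h g

Two distinct leftmost derivations for the same string.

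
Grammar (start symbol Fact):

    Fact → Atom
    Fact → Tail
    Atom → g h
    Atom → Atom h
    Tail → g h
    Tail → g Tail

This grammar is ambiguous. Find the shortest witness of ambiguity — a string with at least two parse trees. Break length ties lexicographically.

length 2: g h has 2 parse trees

Two derivations of g h:
  Fact ⇒ Atom ⇒ g h
  Fact ⇒ Tail ⇒ g h

g h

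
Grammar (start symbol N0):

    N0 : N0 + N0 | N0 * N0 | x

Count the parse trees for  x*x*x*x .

Parse trees for x*x*x*x:
  [N0 [N0 x] * [N0 [N0 x] * [N0 [N0 x] * [N0 x]]]]
  [N0 [N0 x] * [N0 [N0 [N0 x] * [N0 x]] * [N0 x]]]
  [N0 [N0 [N0 x] * [N0 x]] * [N0 [N0 x] * [N0 x]]]
  [N0 [N0 [N0 x] * [N0 [N0 x] * [N0 x]]] * [N0 x]]
  [N0 [N0 [N0 [N0 x] * [N0 x]] * [N0 x]] * [N0 x]]

5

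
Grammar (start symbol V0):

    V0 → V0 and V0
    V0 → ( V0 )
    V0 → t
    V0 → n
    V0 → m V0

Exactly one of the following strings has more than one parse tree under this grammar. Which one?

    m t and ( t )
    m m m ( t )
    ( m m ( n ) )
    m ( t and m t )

m t and ( t ): 2 trees
m m m ( t ): 1 tree
( m m ( n ) ): 1 tree
m ( t and m t ): 1 tree

m t and ( t )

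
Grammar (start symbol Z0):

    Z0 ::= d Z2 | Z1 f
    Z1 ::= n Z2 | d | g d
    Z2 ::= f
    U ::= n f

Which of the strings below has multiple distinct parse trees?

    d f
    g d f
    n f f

d f: 2 trees
g d f: 1 tree
n f f: 1 tree

d f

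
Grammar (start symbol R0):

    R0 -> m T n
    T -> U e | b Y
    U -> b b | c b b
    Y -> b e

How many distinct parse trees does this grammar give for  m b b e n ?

2

Parse trees for m b b e n:
  [R0 m [T [U b b] e] n]
  [R0 m [T b [Y b e]] n]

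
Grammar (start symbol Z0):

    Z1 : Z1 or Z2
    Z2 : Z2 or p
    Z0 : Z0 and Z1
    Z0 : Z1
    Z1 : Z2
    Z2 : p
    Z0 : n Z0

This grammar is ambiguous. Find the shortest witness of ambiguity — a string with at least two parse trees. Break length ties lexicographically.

length 1: no string has ≥2 trees
length 2: no string has ≥2 trees
length 3: p or p has 2 parse trees

Two derivations of p or p:
  Z0 ⇒ Z1 ⇒ Z1 or Z2 ⇒ Z2 or Z2 ⇒ p or Z2 ⇒ p or p
  Z0 ⇒ Z1 ⇒ Z2 ⇒ Z2 or p ⇒ p or p

p or p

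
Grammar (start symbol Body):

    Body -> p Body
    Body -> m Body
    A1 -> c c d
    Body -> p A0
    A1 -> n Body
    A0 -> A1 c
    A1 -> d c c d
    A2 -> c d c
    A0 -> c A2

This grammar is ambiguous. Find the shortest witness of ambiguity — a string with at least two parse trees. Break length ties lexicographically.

p c c d c

length 5: p c c d c has 2 parse trees

Two derivations of p c c d c:
  Body ⇒ p A0 ⇒ p A1 c ⇒ p c c d c
  Body ⇒ p A0 ⇒ p c A2 ⇒ p c c d c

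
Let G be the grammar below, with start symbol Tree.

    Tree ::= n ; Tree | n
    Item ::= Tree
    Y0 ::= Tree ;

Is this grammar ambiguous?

Unambiguous

Only Tree is reachable from Tree; ignoring the rest: Right-recursive list with a separator: after each atom, whether the separator follows determines the rule. One parse per string.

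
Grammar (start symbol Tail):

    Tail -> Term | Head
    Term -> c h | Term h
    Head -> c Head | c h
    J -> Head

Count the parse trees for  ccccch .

Parse trees for ccccch:
  [Tail [Head c [Head c [Head c [Head c [Head c h]]]]]]

1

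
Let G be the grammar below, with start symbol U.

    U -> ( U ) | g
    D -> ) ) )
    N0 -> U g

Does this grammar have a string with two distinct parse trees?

Unambiguous

Only U is reachable from U; ignoring the rest: Each string is a nest of matched brackets around a single atom. An opening bracket forces the recursive rule; an atom forces the base rule.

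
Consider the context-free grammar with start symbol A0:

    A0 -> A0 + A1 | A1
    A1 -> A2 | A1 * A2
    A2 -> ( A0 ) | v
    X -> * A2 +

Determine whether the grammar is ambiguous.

(X is unreachable from A0, so its rules don't affect L(A0).) The grammar is stratified — A0 handles '+' (left-recursive), A1 handles '*', A2 atoms. Each operator has a fixed associativity and precedence level, so every string has one parse.

Unambiguous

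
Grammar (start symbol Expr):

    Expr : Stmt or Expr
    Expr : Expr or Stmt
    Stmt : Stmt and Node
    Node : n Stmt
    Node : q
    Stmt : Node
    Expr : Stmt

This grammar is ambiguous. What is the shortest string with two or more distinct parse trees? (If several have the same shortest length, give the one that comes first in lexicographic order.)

q or q

length 1: no string has ≥2 trees
length 2: no string has ≥2 trees
length 3: q or q has 2 parse trees

Two derivations of q or q:
  Expr ⇒ Stmt or Expr ⇒ Node or Expr ⇒ q or Expr ⇒ q or Stmt ⇒ q or Node ⇒ q or q
  Expr ⇒ Expr or Stmt ⇒ Stmt or Stmt ⇒ Node or Stmt ⇒ q or Stmt ⇒ q or Node ⇒ q or q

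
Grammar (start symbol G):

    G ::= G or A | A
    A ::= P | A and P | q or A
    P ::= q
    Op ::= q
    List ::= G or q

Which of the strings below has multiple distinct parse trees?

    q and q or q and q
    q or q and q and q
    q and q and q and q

q and q or q and q: 1 tree
q or q and q and q: 4 trees
q and q and q and q: 1 tree

q or q and q and q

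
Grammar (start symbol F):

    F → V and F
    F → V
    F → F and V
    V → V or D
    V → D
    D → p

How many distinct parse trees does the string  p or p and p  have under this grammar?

Parse trees for p or p and p:
  [F [V [V [D p]] or [D p]] and [F [V [D p]]]]
  [F [F [V [V [D p]] or [D p]]] and [V [D p]]]

2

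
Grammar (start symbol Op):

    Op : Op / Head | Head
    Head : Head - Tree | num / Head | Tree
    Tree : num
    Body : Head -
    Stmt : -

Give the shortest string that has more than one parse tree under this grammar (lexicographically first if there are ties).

num / num

length 1: no string has ≥2 trees
length 3: num / num has 2 parse trees

Two derivations of num / num:
  Op ⇒ Op / Head ⇒ Head / Head ⇒ Tree / Head ⇒ num / Head ⇒ num / Tree ⇒ num / num
  Op ⇒ Head ⇒ num / Head ⇒ num / Tree ⇒ num / num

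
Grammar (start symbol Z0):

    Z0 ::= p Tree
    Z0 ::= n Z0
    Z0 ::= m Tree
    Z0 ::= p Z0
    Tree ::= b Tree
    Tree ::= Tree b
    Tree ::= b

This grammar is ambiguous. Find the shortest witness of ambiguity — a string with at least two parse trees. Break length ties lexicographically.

m b b

length 2: no string has ≥2 trees
length 3: m b b has 2 parse trees

Two derivations of m b b:
  Z0 ⇒ m Tree ⇒ m b Tree ⇒ m b b
  Z0 ⇒ m Tree ⇒ m Tree b ⇒ m b b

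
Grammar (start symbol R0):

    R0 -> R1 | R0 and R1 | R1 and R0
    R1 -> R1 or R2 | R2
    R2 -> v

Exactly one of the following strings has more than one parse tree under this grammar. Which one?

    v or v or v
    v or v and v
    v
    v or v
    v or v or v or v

v or v or v: 1 tree
v or v and v: 2 trees
v: 1 tree
v or v: 1 tree
v or v or v or v: 1 tree

v or v and v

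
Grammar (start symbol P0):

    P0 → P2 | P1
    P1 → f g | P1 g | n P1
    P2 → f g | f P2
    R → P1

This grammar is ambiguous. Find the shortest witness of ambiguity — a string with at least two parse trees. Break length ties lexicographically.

f g

length 2: f g has 2 parse trees

Two derivations of f g:
  P0 ⇒ P2 ⇒ f g
  P0 ⇒ P1 ⇒ f g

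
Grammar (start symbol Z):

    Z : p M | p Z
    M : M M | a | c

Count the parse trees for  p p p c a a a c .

Parse trees for p p p c a a a c (showing first 6 of 14):
  [Z p [Z p [Z p [M [M c] [M [M a] [M [M a] [M [M a] [M c]]]]]]]]
  [Z p [Z p [Z p [M [M c] [M [M a] [M [M [M a] [M a]] [M c]]]]]]]
  [Z p [Z p [Z p [M [M c] [M [M [M a] [M a]] [M [M a] [M c]]]]]]]
  [Z p [Z p [Z p [M [M c] [M [M [M a] [M [M a] [M a]]] [M c]]]]]]
  [Z p [Z p [Z p [M [M c] [M [M [M [M a] [M a]] [M a]] [M c]]]]]]
  [Z p [Z p [Z p [M [M [M c] [M a]] [M [M a] [M [M a] [M c]]]]]]]

14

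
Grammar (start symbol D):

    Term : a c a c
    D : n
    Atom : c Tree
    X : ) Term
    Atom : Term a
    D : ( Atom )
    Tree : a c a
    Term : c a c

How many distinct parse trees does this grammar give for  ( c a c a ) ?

Parse trees for ( c a c a ):
  [D ( [Atom c [Tree a c a]] )]
  [D ( [Atom [Term c a c] a] )]

2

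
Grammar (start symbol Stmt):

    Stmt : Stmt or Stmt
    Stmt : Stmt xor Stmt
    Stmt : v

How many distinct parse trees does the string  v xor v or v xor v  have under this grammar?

Parse trees for v xor v or v xor v:
  [Stmt [Stmt [Stmt v] xor [Stmt v]] or [Stmt [Stmt v] xor [Stmt v]]]
  [Stmt [Stmt v] xor [Stmt [Stmt v] or [Stmt [Stmt v] xor [Stmt v]]]]
  [Stmt [Stmt v] xor [Stmt [Stmt [Stmt v] or [Stmt v]] xor [Stmt v]]]
  [Stmt [Stmt [Stmt [Stmt v] xor [Stmt v]] or [Stmt v]] xor [Stmt v]]
  [Stmt [Stmt [Stmt v] xor [Stmt [Stmt v] or [Stmt v]]] xor [Stmt v]]

5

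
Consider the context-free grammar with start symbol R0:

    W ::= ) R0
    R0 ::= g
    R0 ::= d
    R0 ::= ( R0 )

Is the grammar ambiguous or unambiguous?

Unambiguous

Only R0 is reachable from R0; ignoring the rest: L(R0) is { openⁿ atom closeⁿ : n ≥ 0 }. The bracket depth fixes n, and the derivation is forced at every step.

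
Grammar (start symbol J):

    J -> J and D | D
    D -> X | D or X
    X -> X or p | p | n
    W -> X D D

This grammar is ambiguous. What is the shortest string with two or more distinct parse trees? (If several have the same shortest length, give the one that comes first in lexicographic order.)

length 1: no string has ≥2 trees
length 3: n or p has 2 parse trees

Two derivations of n or p:
  J ⇒ D ⇒ X ⇒ X or p ⇒ n or p
  J ⇒ D ⇒ D or X ⇒ X or X ⇒ n or X ⇒ n or p

n or p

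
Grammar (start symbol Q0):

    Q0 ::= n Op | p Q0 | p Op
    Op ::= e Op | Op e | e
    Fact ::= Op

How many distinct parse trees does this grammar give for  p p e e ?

2

Parse trees for p p e e:
  [Q0 p [Q0 p [Op e [Op e]]]]
  [Q0 p [Q0 p [Op [Op e] e]]]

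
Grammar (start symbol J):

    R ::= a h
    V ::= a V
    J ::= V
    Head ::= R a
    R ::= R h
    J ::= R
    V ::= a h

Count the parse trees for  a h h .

1

Parse trees for a h h:
  [J [R [R a h] h]]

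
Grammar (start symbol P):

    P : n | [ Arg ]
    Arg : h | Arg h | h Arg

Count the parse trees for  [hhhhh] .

16

Parse trees for [hhhhh] (showing first 6 of 16):
  [P [ [Arg [Arg [Arg [Arg [Arg h] h] h] h] h] ]]
  [P [ [Arg [Arg [Arg [Arg h [Arg h]] h] h] h] ]]
  [P [ [Arg [Arg [Arg h [Arg [Arg h] h]] h] h] ]]
  [P [ [Arg [Arg [Arg h [Arg h [Arg h]]] h] h] ]]
  [P [ [Arg [Arg h [Arg [Arg [Arg h] h] h]] h] ]]
  [P [ [Arg [Arg h [Arg [Arg h [Arg h]] h]] h] ]]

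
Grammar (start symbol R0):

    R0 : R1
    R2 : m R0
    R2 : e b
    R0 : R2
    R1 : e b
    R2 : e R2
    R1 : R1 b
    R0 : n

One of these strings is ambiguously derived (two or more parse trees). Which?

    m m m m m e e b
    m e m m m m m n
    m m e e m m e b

m m e e m m e b

m m m m m e e b: 1 tree
m e m m m m m n: 1 tree
m m e e m m e b: 2 trees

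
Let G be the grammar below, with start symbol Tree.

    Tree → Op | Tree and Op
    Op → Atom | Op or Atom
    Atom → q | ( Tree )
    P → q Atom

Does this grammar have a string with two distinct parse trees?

(P is unreachable from Tree, so its rules don't affect L(Tree).) This is a standard precedence ladder (Tree over Op over Atom), with each level left-recursive on its own operator ('and' at Tree, 'or' at Op). That structure is LR(1), hence unambiguous.

Unambiguous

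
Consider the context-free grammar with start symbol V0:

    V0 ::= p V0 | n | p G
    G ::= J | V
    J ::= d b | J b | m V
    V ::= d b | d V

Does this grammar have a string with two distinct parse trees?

Witness: p d b

Derivation 1: V0 ⇒ p G ⇒ p J ⇒ p d b
Derivation 2: V0 ⇒ p G ⇒ p V ⇒ p d b

Two distinct leftmost derivations for the same string.

Ambiguous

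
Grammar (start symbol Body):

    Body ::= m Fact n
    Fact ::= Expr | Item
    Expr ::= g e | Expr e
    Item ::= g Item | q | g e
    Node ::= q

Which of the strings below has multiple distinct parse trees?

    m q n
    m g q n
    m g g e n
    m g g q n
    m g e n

m g e n

m q n: 1 tree
m g q n: 1 tree
m g g e n: 1 tree
m g g q n: 1 tree
m g e n: 2 trees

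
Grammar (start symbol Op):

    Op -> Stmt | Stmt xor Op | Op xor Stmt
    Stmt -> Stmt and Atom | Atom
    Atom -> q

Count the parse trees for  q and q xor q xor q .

4

Parse trees for q and q xor q xor q:
  [Op [Stmt [Stmt [Atom q]] and [Atom q]] xor [Op [Stmt [Atom q]] xor [Op [Stmt [Atom q]]]]]
  [Op [Stmt [Stmt [Atom q]] and [Atom q]] xor [Op [Op [Stmt [Atom q]]] xor [Stmt [Atom q]]]]
  [Op [Op [Stmt [Stmt [Atom q]] and [Atom q]] xor [Op [Stmt [Atom q]]]] xor [Stmt [Atom q]]]
  [Op [Op [Op [Stmt [Stmt [Atom q]] and [Atom q]]] xor [Stmt [Atom q]]] xor [Stmt [Atom q]]]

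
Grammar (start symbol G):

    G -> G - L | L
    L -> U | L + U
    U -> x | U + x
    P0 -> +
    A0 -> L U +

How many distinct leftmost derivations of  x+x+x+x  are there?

8

Parse trees for x+x+x+x:
  [G [L [U [U [U [U x] + x] + x] + x]]]
  [G [L [L [U x]] + [U [U [U x] + x] + x]]]
  [G [L [L [U [U x] + x]] + [U [U x] + x]]]
  [G [L [L [L [U x]] + [U x]] + [U [U x] + x]]]
  [G [L [L [U [U [U x] + x] + x]] + [U x]]]
  [G [L [L [L [U x]] + [U [U x] + x]] + [U x]]]
  [G [L [L [L [U [U x] + x]] + [U x]] + [U x]]]
  [G [L [L [L [L [U x]] + [U x]] + [U x]] + [U x]]]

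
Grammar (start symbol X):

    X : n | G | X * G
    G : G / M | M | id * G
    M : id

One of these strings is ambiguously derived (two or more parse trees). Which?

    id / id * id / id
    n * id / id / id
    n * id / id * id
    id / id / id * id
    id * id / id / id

id / id * id / id: 1 tree
n * id / id / id: 1 tree
n * id / id * id: 1 tree
id / id / id * id: 1 tree
id * id / id / id: 4 trees

id * id / id / id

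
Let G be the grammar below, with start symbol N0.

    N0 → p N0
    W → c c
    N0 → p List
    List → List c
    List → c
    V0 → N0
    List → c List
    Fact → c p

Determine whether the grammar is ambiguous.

Witness: p c c

Derivation 1: N0 ⇒ p List ⇒ p List c ⇒ p c c
Derivation 2: N0 ⇒ p List ⇒ p c List ⇒ p c c

Two distinct leftmost derivations for the same string.

Ambiguous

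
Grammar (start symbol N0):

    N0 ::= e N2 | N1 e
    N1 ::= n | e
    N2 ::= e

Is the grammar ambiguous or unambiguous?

Ambiguous

Witness: e e

Derivation 1: N0 ⇒ e N2 ⇒ e e
Derivation 2: N0 ⇒ N1 e ⇒ e e

Two distinct leftmost derivations for the same string.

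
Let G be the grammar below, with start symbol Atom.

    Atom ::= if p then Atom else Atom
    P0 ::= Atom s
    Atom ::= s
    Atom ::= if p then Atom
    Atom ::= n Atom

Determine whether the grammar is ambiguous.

Ambiguous

Witness: if p then if p then s else s

Derivation 1: Atom ⇒ if p then Atom else Atom ⇒ if p then if p then Atom else Atom ⇒ if p then if p then s else Atom ⇒ if p then if p then s else s
Derivation 2: Atom ⇒ if p then Atom ⇒ if p then if p then Atom else Atom ⇒ if p then if p then s else Atom ⇒ if p then if p then s else s

Two distinct leftmost derivations for the same string.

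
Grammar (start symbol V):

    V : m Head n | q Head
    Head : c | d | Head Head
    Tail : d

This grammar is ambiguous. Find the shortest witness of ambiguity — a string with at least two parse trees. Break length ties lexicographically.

q c c c

length 2: no string has ≥2 trees
length 3: no string has ≥2 trees
length 4: q c c c has 2 parse trees

Two derivations of q c c c:
  V ⇒ q Head ⇒ q Head Head ⇒ q c Head ⇒ q c Head Head ⇒ q c c Head ⇒ q c c c
  V ⇒ q Head ⇒ q Head Head ⇒ q Head Head Head ⇒ q c Head Head ⇒ q c c Head ⇒ q c c c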